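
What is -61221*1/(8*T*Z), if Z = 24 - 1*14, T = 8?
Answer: -61221/640 ≈ -95.658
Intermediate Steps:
Z = 10 (Z = 24 - 14 = 10)
-61221*1/(8*T*Z) = -61221/((10*8)*8) = -61221/(80*8) = -61221/640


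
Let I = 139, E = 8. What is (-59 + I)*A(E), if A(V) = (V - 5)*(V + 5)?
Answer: 3120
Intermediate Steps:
A(V) = (-5 + V)*(5 + V)
(-59 + I)*A(E) = (-59 + 139)*(-25 + 8²) = 80*(-25 + 64) = 80*39 = 3120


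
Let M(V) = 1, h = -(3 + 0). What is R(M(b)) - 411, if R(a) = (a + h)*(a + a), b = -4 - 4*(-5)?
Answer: -415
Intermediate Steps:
h = -3 (h = -1*3 = -3)
b = 16 (b = -4 + 20 = 16)
R(a) = 2*a*(-3 + a) (R(a) = (a - 3)*(a + a) = (-3 + a)*(2*a) = 2*a*(-3 + a))
R(M(b)) - 411 = 2*1*(-3 + 1) - 411 = 2*1*(-2) - 411 = -4 - 411 = -415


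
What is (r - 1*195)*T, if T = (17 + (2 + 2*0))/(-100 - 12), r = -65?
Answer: 1235/28 ≈ 44.107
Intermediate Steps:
T = -19/112 (T = (17 + (2 + 0))/(-112) = (17 + 2)*(-1/112) = 19*(-1/112) = -19/112 ≈ -0.16964)
(r - 1*195)*T = (-65 - 1*195)*(-19/112) = (-65 - 195)*(-19/112) = -260*(-19/112) = 1235/28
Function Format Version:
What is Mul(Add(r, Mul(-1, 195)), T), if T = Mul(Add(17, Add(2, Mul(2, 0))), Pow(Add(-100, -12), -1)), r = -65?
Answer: Rational(1235, 28) ≈ 44.107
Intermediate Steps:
T = Rational(-19, 112) (T = Mul(Add(17, Add(2, 0)), Pow(-112, -1)) = Mul(Add(17, 2), Rational(-1, 112)) = Mul(19, Rational(-1, 112)) = Rational(-19, 112) ≈ -0.16964)
Mul(Add(r, Mul(-1, 195)), T) = Mul(Add(-65, Mul(-1, 195)), Rational(-19, 112)) = Mul(Add(-65, -195), Rational(-19, 112)) = Mul(-260, Rational(-19, 112)) = Rational(1235, 28)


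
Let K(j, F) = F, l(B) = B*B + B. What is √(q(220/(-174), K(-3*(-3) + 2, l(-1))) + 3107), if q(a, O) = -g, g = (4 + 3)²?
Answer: √3058 ≈ 55.299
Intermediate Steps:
l(B) = B + B² (l(B) = B² + B = B + B²)
g = 49 (g = 7² = 49)
q(a, O) = -49 (q(a, O) = -1*49 = -49)
√(q(220/(-174), K(-3*(-3) + 2, l(-1))) + 3107) = √(-49 + 3107) = √3058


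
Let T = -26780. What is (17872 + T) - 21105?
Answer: -30013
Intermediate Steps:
(17872 + T) - 21105 = (17872 - 26780) - 21105 = -8908 - 21105 = -30013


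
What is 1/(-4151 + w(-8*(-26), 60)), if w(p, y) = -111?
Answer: -1/4262 ≈ -0.00023463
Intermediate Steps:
1/(-4151 + w(-8*(-26), 60)) = 1/(-4151 - 111) = 1/(-4262) = -1/4262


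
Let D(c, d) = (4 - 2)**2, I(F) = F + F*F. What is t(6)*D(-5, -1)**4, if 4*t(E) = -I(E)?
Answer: -2688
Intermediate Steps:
I(F) = F + F**2
t(E) = -E*(1 + E)/4 (t(E) = (-E*(1 + E))/4 = -E*(1 + E)/4)
D(c, d) = 4 (D(c, d) = 2**2 = 4)
t(6)*D(-5, -1)**4 = -1/4*6*(1 + 6)*4**4 = -1/4*6*7*256 = -21/2*256 = -2688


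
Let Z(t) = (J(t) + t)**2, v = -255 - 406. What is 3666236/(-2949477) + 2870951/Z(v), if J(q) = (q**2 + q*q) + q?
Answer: -930354851424650591/748470246136113600 ≈ -1.2430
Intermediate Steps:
v = -661
J(q) = q + 2*q**2 (J(q) = (q**2 + q**2) + q = 2*q**2 + q = q + 2*q**2)
Z(t) = (t + t*(1 + 2*t))**2 (Z(t) = (t*(1 + 2*t) + t)**2 = (t + t*(1 + 2*t))**2)
3666236/(-2949477) + 2870951/Z(v) = 3666236/(-2949477) + 2870951/((4*(-661)**2*(1 - 661)**2)) = 3666236*(-1/2949477) + 2870951/((4*436921*(-660)**2)) = -3666236/2949477 + 2870951/((4*436921*435600)) = -3666236/2949477 + 2870951/761291150400 = -930354851424650591/748470246136113600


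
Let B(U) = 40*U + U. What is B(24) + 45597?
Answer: 46581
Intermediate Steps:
B(U) = 41*U
B(24) + 45597 = 41*24 + 45597 = 984 + 45597 = 46581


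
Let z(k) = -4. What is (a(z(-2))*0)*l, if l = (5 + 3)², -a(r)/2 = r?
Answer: 0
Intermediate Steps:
a(r) = -2*r
l = 64 (l = 8² = 64)
(a(z(-2))*0)*l = (-2*(-4)*0)*64 = (8*0)*64 = 0*64 = 0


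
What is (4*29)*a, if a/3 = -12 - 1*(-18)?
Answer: 2088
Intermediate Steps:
a = 18 (a = 3*(-12 - 1*(-18)) = 3*(-12 + 18) = 3*6 = 18)
(4*29)*a = (4*29)*18 = 116*18 = 2088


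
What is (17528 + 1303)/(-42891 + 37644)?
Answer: -6277/1749 ≈ -3.5889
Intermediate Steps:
(17528 + 1303)/(-42891 + 37644) = 18831/(-5247) = 18831*(-1/5247) = -6277/1749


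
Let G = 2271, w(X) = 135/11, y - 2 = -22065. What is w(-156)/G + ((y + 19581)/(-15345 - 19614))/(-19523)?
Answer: 30692037451/5683215446139 ≈ 0.0054005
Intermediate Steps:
y = -22063 (y = 2 - 22065 = -22063)
w(X) = 135/11 (w(X) = 135*(1/11) = 135/11)
w(-156)/G + ((y + 19581)/(-15345 - 19614))/(-19523) = (135/11)/2271 + ((-22063 + 19581)/(-15345 - 19614))/(-19523) = (135/11)*(1/2271) - 2482/(-34959)*(-1/19523) = 45/8327 - 2482*(-1/34959)*(-1/19523) = 45/8327 + (2482/34959)*(-1/19523) = 45/8327 - 2482/682504557 = 30692037451/5683215446139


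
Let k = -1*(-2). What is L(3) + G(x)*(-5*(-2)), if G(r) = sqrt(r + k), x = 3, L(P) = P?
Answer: 3 + 10*sqrt(5) ≈ 25.361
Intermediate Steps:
k = 2
G(r) = sqrt(2 + r) (G(r) = sqrt(r + 2) = sqrt(2 + r))
L(3) + G(x)*(-5*(-2)) = 3 + sqrt(2 + 3)*(-5*(-2)) = 3 + sqrt(5)*10 = 3 + 10*sqrt(5)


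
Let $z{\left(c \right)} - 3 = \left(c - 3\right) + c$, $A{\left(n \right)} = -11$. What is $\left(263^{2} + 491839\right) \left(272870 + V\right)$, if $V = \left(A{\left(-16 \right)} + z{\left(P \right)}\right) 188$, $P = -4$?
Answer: $151078332384$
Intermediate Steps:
$z{\left(c \right)} = 2 c$ ($z{\left(c \right)} = 3 + \left(\left(c - 3\right) + c\right) = 3 + \left(\left(-3 + c\right) + c\right) = 3 + \left(-3 + 2 c\right) = 2 c$)
$V = -3572$ ($V = \left(-11 + 2 \left(-4\right)\right) 188 = \left(-11 - 8\right) 188 = \left(-19\right) 188 = -3572$)
$\left(263^{2} + 491839\right) \left(272870 + V\right) = \left(263^{2} + 491839\right) \left(272870 - 3572\right) = \left(69169 + 491839\right) 269298 = 561008 \cdot 269298 = 151078332384$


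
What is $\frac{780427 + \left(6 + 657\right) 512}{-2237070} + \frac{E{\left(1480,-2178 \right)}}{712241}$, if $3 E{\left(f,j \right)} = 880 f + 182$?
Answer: $\frac{7551990599}{69275346690} \approx 0.10901$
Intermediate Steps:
$E{\left(f,j \right)} = \frac{182}{3} + \frac{880 f}{3}$ ($E{\left(f,j \right)} = \frac{880 f + 182}{3} = \frac{182 + 880 f}{3} = \frac{182}{3} + \frac{880 f}{3}$)
$\frac{780427 + \left(6 + 657\right) 512}{-2237070} + \frac{E{\left(1480,-2178 \right)}}{712241} = \frac{780427 + \left(6 + 657\right) 512}{-2237070} + \frac{\frac{182}{3} + \frac{880}{3} \cdot 1480}{712241} = \left(780427 + 663 \cdot 512\right) \left(- \frac{1}{2237070}\right) + \left(\frac{182}{3} + \frac{1302400}{3}\right) \frac{1}{712241} = \left(780427 + 339456\right) \left(- \frac{1}{2237070}\right) + 434194 \cdot \frac{1}{712241} = 1119883 \left(- \frac{1}{2237070}\right) + \frac{18878}{30967} = - \frac{1119883}{2237070} + \frac{18878}{30967} = \frac{7551990599}{69275346690}$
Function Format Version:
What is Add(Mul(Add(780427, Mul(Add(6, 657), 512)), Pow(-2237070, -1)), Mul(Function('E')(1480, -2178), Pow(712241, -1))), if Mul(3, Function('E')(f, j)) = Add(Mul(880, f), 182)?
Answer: Rational(7551990599, 69275346690) ≈ 0.10901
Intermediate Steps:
Function('E')(f, j) = Add(Rational(182, 3), Mul(Rational(880, 3), f)) (Function('E')(f, j) = Mul(Rational(1, 3), Add(Mul(880, f), 182)) = Mul(Rational(1, 3), Add(182, Mul(880, f))) = Add(Rational(182, 3), Mul(Rational(880, 3), f)))
Add(Mul(Add(780427, Mul(Add(6, 657), 512)), Pow(-2237070, -1)), Mul(Function('E')(1480, -2178), Pow(712241, -1))) = Add(Mul(Add(780427, Mul(Add(6, 657), 512)), Pow(-2237070, -1)), Mul(Add(Rational(182, 3), Mul(Rational(880, 3), 1480)), Pow(712241, -1))) = Add(Mul(Add(780427, Mul(663, 512)), Rational(-1, 2237070)), Mul(Add(Rational(182, 3), Rational(1302400, 3)), Rational(1, 712241))) = Add(Mul(Add(780427, 339456), Rational(-1, 2237070)), Mul(434194, Rational(1, 712241))) = Add(Mul(1119883, Rational(-1, 2237070)), Rational(18878, 30967)) = Add(Rational(-1119883, 2237070), Rational(18878, 30967)) = Rational(7551990599, 69275346690)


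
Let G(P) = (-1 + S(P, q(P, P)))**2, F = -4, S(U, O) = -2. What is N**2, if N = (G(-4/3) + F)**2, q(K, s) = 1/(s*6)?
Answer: 625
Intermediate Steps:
q(K, s) = 1/(6*s)
G(P) = 9 (G(P) = (-1 - 2)**2 = (-3)**2 = 9)
N = 25 (N = (9 - 4)**2 = 5**2 = 25)
N**2 = 25**2 = 625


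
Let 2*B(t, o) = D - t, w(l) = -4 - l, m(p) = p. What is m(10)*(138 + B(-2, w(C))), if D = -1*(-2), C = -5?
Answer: 1400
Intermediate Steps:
D = 2
B(t, o) = 1 - t/2 (B(t, o) = (2 - t)/2 = 1 - t/2)
m(10)*(138 + B(-2, w(C))) = 10*(138 + (1 - 1/2*(-2))) = 10*(138 + (1 + 1)) = 10*(138 + 2) = 10*140 = 1400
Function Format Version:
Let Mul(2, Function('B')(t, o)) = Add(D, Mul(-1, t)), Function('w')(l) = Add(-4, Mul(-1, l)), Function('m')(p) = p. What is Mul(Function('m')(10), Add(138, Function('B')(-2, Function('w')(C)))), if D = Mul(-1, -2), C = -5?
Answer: 1400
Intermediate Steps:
D = 2
Function('B')(t, o) = Add(1, Mul(Rational(-1, 2), t)) (Function('B')(t, o) = Mul(Rational(1, 2), Add(2, Mul(-1, t))) = Add(1, Mul(Rational(-1, 2), t)))
Mul(Function('m')(10), Add(138, Function('B')(-2, Function('w')(C)))) = Mul(10, Add(138, Add(1, Mul(Rational(-1, 2), -2)))) = Mul(10, Add(138, Add(1, 1))) = Mul(10, Add(138, 2)) = Mul(10, 140) = 1400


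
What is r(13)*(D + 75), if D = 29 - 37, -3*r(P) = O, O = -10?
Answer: 670/3 ≈ 223.33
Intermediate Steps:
r(P) = 10/3 (r(P) = -⅓*(-10) = 10/3)
D = -8
r(13)*(D + 75) = 10*(-8 + 75)/3 = (10/3)*67 = 670/3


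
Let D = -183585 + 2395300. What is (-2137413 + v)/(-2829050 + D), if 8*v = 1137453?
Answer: 15961851/4938680 ≈ 3.2320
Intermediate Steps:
D = 2211715
v = 1137453/8 (v = (⅛)*1137453 = 1137453/8 ≈ 1.4218e+5)
(-2137413 + v)/(-2829050 + D) = (-2137413 + 1137453/8)/(-2829050 + 2211715) = -15961851/8/(-617335) = -15961851/8*(-1/617335) = 15961851/4938680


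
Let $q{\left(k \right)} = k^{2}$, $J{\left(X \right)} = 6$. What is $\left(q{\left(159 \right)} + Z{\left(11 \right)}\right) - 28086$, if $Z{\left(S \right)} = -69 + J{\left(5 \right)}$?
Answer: $-2868$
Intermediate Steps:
$Z{\left(S \right)} = -63$ ($Z{\left(S \right)} = -69 + 6 = -63$)
$\left(q{\left(159 \right)} + Z{\left(11 \right)}\right) - 28086 = \left(159^{2} - 63\right) - 28086 = \left(25281 - 63\right) - 28086 = 25218 - 28086 = -2868$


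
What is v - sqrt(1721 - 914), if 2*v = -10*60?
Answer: -300 - sqrt(807) ≈ -328.41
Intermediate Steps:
v = -300 (v = (-10*60)/2 = (1/2)*(-600) = -300)
v - sqrt(1721 - 914) = -300 - sqrt(1721 - 914) = -300 - sqrt(807)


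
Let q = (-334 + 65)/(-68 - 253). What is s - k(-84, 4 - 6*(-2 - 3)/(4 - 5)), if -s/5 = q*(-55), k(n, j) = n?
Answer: 100939/321 ≈ 314.45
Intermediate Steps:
q = 269/321 (q = -269/(-321) = -269*(-1/321) = 269/321 ≈ 0.83801)
s = 73975/321 (s = -1345*(-55)/321 = -5*(-14795/321) = 73975/321 ≈ 230.45)
s - k(-84, 4 - 6*(-2 - 3)/(4 - 5)) = 73975/321 - 1*(-84) = 73975/321 + 84 = 100939/321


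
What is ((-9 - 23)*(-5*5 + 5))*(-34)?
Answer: -21760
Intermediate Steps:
((-9 - 23)*(-5*5 + 5))*(-34) = -32*(-25 + 5)*(-34) = -32*(-20)*(-34) = 640*(-34) = -21760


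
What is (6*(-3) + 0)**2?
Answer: 324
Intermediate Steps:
(6*(-3) + 0)**2 = (-18 + 0)**2 = (-18)**2 = 324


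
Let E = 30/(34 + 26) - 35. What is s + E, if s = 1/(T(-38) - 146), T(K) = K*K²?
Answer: -949061/27509 ≈ -34.500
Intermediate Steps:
T(K) = K³
E = -69/2 (E = 30/60 - 35 = (1/60)*30 - 35 = ½ - 35 = -69/2 ≈ -34.500)
s = -1/55018 (s = 1/((-38)³ - 146) = 1/(-54872 - 146) = 1/(-55018) = -1/55018 ≈ -1.8176e-5)
s + E = -1/55018 - 69/2 = -949061/27509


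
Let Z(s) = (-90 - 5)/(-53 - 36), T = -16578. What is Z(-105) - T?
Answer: 1475537/89 ≈ 16579.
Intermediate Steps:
Z(s) = 95/89 (Z(s) = -95/(-89) = -95*(-1/89) = 95/89)
Z(-105) - T = 95/89 - 1*(-16578) = 95/89 + 16578 = 1475537/89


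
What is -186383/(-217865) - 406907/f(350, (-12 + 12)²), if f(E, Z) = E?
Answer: -17717111901/15250550 ≈ -1161.7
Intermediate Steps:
-186383/(-217865) - 406907/f(350, (-12 + 12)²) = -186383/(-217865) - 406907/350 = -186383*(-1/217865) - 406907*1/350 = 186383/217865 - 406907/350 = -17717111901/15250550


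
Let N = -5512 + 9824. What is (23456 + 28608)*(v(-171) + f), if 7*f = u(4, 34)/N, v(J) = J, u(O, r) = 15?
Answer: -33590710092/3773 ≈ -8.9029e+6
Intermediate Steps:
N = 4312
f = 15/30184 (f = (15/4312)/7 = (15*(1/4312))/7 = (1/7)*(15/4312) = 15/30184 ≈ 0.00049695)
(23456 + 28608)*(v(-171) + f) = (23456 + 28608)*(-171 + 15/30184) = 52064*(-5161449/30184) = -33590710092/3773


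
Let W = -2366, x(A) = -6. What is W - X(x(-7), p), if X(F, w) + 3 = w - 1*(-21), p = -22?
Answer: -2362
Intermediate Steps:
X(F, w) = 18 + w (X(F, w) = -3 + (w - 1*(-21)) = -3 + (w + 21) = -3 + (21 + w) = 18 + w)
W - X(x(-7), p) = -2366 - (18 - 22) = -2366 - 1*(-4) = -2366 + 4 = -2362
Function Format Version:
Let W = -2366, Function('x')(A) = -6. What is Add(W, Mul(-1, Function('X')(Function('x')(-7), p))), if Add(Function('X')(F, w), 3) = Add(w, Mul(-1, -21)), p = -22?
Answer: -2362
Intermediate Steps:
Function('X')(F, w) = Add(18, w) (Function('X')(F, w) = Add(-3, Add(w, Mul(-1, -21))) = Add(-3, Add(w, 21)) = Add(-3, Add(21, w)) = Add(18, w))
Add(W, Mul(-1, Function('X')(Function('x')(-7), p))) = Add(-2366, Mul(-1, Add(18, -22))) = Add(-2366, Mul(-1, -4)) = Add(-2366, 4) = -2362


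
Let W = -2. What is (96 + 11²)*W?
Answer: -434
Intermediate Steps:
(96 + 11²)*W = (96 + 11²)*(-2) = (96 + 121)*(-2) = 217*(-2) = -434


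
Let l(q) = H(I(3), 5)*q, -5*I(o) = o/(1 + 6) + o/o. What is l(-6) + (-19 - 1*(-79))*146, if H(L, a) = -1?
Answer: 8766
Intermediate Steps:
I(o) = -⅕ - o/35 (I(o) = -(o/(1 + 6) + o/o)/5 = -(o/7 + 1)/5 = -(1 + o/7)/5 = -⅕ - o/35)
l(q) = -q
l(-6) + (-19 - 1*(-79))*146 = -1*(-6) + (-19 - 1*(-79))*146 = 6 + (-19 + 79)*146 = 6 + 60*146 = 6 + 8760 = 8766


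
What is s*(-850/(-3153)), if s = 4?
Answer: 3400/3153 ≈ 1.0783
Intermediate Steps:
s*(-850/(-3153)) = 4*(-850/(-3153)) = 4*(-850*(-1/3153)) = 4*(850/3153) = 3400/3153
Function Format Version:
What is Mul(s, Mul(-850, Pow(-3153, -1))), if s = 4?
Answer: Rational(3400, 3153) ≈ 1.0783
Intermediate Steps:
Mul(s, Mul(-850, Pow(-3153, -1))) = Mul(4, Mul(-850, Pow(-3153, -1))) = Mul(4, Mul(-850, Rational(-1, 3153))) = Mul(4, Rational(850, 3153)) = Rational(3400, 3153)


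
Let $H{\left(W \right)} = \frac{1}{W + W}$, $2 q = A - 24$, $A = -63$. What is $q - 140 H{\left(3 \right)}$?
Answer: $- \frac{401}{6} \approx -66.833$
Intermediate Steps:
$q = - \frac{87}{2}$ ($q = \frac{-63 - 24}{2} = \frac{1}{2} \left(-87\right) = - \frac{87}{2} \approx -43.5$)
$H{\left(W \right)} = \frac{1}{2 W}$
$q - 140 H{\left(3 \right)} = - \frac{87}{2} - 140 \frac{1}{2 \cdot 3} = - \frac{87}{2} - 140 \cdot \frac{1}{2} \cdot \frac{1}{3} = - \frac{87}{2} - \frac{70}{3} = - \frac{401}{6}$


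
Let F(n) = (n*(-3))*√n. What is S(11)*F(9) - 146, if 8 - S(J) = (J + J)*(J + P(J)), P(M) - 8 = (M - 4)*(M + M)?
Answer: 307492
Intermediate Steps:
P(M) = 8 + 2*M*(-4 + M) (P(M) = 8 + (M - 4)*(M + M) = 8 + (-4 + M)*(2*M) = 8 + 2*M*(-4 + M))
F(n) = -3*n^(3/2) (F(n) = (-3*n)*√n = -3*n^(3/2))
S(J) = 8 - 2*J*(8 - 7*J + 2*J²) (S(J) = 8 - (J + J)*(J + (8 - 8*J + 2*J²)) = 8 - 2*J*(8 - 7*J + 2*J²))
S(11)*F(9) - 146 = (8 - 16*11 - 4*11³ + 14*11²)*(-3*9^(3/2)) - 146 = (8 - 176 - 4*1331 + 14*121)*(-3*27) - 146 = (8 - 176 - 5324 + 1694)*(-81) - 146 = -3798*(-81) - 146 = 307638 - 146 = 307492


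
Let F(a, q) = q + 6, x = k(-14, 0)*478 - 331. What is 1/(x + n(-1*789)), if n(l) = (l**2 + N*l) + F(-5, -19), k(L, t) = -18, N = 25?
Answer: 1/593848 ≈ 1.6839e-6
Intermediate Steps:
x = -8935 (x = -18*478 - 331 = -8604 - 331 = -8935)
F(a, q) = 6 + q
n(l) = -13 + l**2 + 25*l (n(l) = (l**2 + 25*l) + (6 - 19) = (l**2 + 25*l) - 13 = -13 + l**2 + 25*l)
1/(x + n(-1*789)) = 1/(-8935 + (-13 + (-1*789)**2 + 25*(-1*789))) = 1/(-8935 + (-13 + (-789)**2 + 25*(-789))) = 1/(-8935 + (-13 + 622521 - 19725)) = 1/(-8935 + 602783) = 1/593848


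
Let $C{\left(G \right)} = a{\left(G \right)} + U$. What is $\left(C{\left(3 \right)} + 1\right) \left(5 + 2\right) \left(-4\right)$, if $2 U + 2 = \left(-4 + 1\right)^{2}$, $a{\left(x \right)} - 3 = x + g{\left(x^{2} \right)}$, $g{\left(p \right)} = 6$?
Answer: $-462$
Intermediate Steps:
$a{\left(x \right)} = 9 + x$ ($a{\left(x \right)} = 3 + \left(x + 6\right) = 3 + \left(6 + x\right) = 9 + x$)
$U = \frac{7}{2}$ ($U = -1 + \frac{\left(-4 + 1\right)^{2}}{2} = -1 + \frac{\left(-3\right)^{2}}{2} = -1 + \frac{1}{2} \cdot 9 = -1 + \frac{9}{2} = \frac{7}{2} \approx 3.5$)
$C{\left(G \right)} = \frac{25}{2} + G$ ($C{\left(G \right)} = \left(9 + G\right) + \frac{7}{2} = \frac{25}{2} + G$)
$\left(C{\left(3 \right)} + 1\right) \left(5 + 2\right) \left(-4\right) = \left(\left(\frac{25}{2} + 3\right) + 1\right) \left(5 + 2\right) \left(-4\right) = \left(\frac{31}{2} + 1\right) 7 \left(-4\right) = \frac{33}{2} \left(-28\right) = -462$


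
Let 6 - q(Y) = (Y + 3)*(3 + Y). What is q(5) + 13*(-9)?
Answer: -175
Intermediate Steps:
q(Y) = 6 - (3 + Y)**2 (q(Y) = 6 - (Y + 3)*(3 + Y) = 6 - (3 + Y)*(3 + Y) = 6 - (3 + Y)**2)
q(5) + 13*(-9) = (6 - (3 + 5)**2) + 13*(-9) = (6 - 1*8**2) - 117 = (6 - 1*64) - 117 = (6 - 64) - 117 = -58 - 117 = -175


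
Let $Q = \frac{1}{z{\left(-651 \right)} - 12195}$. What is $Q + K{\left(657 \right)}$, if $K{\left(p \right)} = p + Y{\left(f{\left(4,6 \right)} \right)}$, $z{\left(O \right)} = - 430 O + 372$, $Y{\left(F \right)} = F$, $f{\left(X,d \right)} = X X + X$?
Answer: $\frac{181508440}{268107} \approx 677.0$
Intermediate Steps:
$f{\left(X,d \right)} = X + X^{2}$ ($f{\left(X,d \right)} = X^{2} + X = X + X^{2}$)
$z{\left(O \right)} = 372 - 430 O$
$K{\left(p \right)} = 20 + p$ ($K{\left(p \right)} = p + 4 \left(1 + 4\right) = p + 4 \cdot 5 = p + 20 = 20 + p$)
$Q = \frac{1}{268107}$ ($Q = \frac{1}{\left(372 - -279930\right) - 12195} = \frac{1}{\left(372 + 279930\right) - 12195} = \frac{1}{280302 - 12195} = \frac{1}{268107} \approx 3.7299 \cdot 10^{-6}$)
$Q + K{\left(657 \right)} = \frac{1}{268107} + \left(20 + 657\right) = \frac{1}{268107} + 677 = \frac{181508440}{268107}$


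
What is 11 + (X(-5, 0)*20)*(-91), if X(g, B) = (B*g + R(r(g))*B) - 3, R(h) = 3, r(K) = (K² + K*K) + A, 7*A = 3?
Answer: 5471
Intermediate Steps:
A = 3/7 (A = (⅐)*3 = 3/7 ≈ 0.42857)
r(K) = 3/7 + 2*K² (r(K) = (K² + K*K) + 3/7 = (K² + K²) + 3/7 = 2*K² + 3/7 = 3/7 + 2*K²)
X(g, B) = -3 + 3*B + B*g (X(g, B) = (B*g + 3*B) - 3 = (3*B + B*g) - 3 = -3 + 3*B + B*g)
11 + (X(-5, 0)*20)*(-91) = 11 + ((-3 + 3*0 + 0*(-5))*20)*(-91) = 11 + ((-3 + 0 + 0)*20)*(-91) = 11 - 3*20*(-91) = 11 - 60*(-91) = 11 + 5460 = 5471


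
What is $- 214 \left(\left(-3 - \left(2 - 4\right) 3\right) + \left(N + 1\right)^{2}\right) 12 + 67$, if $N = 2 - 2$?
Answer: $-10205$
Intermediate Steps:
$N = 0$ ($N = 2 - 2 = 0$)
$- 214 \left(\left(-3 - \left(2 - 4\right) 3\right) + \left(N + 1\right)^{2}\right) 12 + 67 = - 214 \left(\left(-3 - \left(2 - 4\right) 3\right) + \left(0 + 1\right)^{2}\right) 12 + 67 = - 214 \left(\left(-3 - \left(-2\right) 3\right) + 1^{2}\right) 12 + 67 = - 214 \left(\left(-3 - -6\right) + 1\right) 12 + 67 = - 214 \left(\left(-3 + 6\right) + 1\right) 12 + 67 = - 214 \left(3 + 1\right) 12 + 67 = - 214 \cdot 4 \cdot 12 + 67 = \left(-214\right) 48 + 67 = -10272 + 67 = -10205$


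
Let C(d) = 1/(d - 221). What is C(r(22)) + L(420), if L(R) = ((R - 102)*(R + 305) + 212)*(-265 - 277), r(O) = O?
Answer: -24889527797/199 ≈ -1.2507e+8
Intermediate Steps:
L(R) = -114904 - 542*(-102 + R)*(305 + R) (L(R) = ((-102 + R)*(305 + R) + 212)*(-542) = (212 + (-102 + R)*(305 + R))*(-542) = -114904 - 542*(-102 + R)*(305 + R))
C(d) = 1/(-221 + d)
C(r(22)) + L(420) = 1/(-221 + 22) + (16746716 - 110026*420 - 542*420²) = 1/(-199) + (16746716 - 46210920 - 542*176400) = -1/199 + (16746716 - 46210920 - 95608800) = -1/199 - 125073004 = -24889527797/199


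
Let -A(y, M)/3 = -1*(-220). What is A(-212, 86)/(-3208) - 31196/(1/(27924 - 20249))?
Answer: -192022298435/802 ≈ -2.3943e+8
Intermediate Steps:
A(y, M) = -660 (A(y, M) = -(-3)*(-220) = -3*220 = -660)
A(-212, 86)/(-3208) - 31196/(1/(27924 - 20249)) = -660/(-3208) - 31196/(1/(27924 - 20249)) = -660*(-1/3208) - 31196/(1/7675) = 165/802 - 31196/1/7675 = 165/802 - 31196*7675 = 165/802 - 239429300 = -192022298435/802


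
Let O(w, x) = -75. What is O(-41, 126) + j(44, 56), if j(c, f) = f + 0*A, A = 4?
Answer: -19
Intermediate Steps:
j(c, f) = f (j(c, f) = f + 0*4 = f + 0 = f)
O(-41, 126) + j(44, 56) = -75 + 56 = -19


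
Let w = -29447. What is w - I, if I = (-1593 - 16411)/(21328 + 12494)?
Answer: -497969215/16911 ≈ -29446.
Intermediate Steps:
I = -9002/16911 (I = -18004/33822 = -18004*1/33822 = -9002/16911 ≈ -0.53232)
w - I = -29447 - 1*(-9002/16911) = -29447 + 9002/16911 = -497969215/16911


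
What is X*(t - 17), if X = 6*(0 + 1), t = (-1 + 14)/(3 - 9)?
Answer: -115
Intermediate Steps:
t = -13/6 (t = 13/(-6) = 13*(-⅙) = -13/6 ≈ -2.1667)
X = 6 (X = 6*1 = 6)
X*(t - 17) = 6*(-13/6 - 17) = 6*(-115/6) = -115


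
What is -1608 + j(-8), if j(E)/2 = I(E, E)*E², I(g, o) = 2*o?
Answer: -3656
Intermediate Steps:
j(E) = 4*E³ (j(E) = 2*((2*E)*E²) = 2*(2*E³) = 4*E³)
-1608 + j(-8) = -1608 + 4*(-8)³ = -1608 + 4*(-512) = -1608 - 2048 = -3656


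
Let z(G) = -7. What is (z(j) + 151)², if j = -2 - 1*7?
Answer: 20736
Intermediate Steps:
j = -9 (j = -2 - 7 = -9)
(z(j) + 151)² = (-7 + 151)² = 144² = 20736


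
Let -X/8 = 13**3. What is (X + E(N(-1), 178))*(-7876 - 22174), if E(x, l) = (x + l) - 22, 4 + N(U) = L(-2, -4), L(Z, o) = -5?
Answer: 523741450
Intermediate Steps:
N(U) = -9 (N(U) = -4 - 5 = -9)
E(x, l) = -22 + l + x (E(x, l) = (l + x) - 22 = -22 + l + x)
X = -17576 (X = -8*13**3 = -8*2197 = -17576)
(X + E(N(-1), 178))*(-7876 - 22174) = (-17576 + (-22 + 178 - 9))*(-7876 - 22174) = (-17576 + 147)*(-30050) = -17429*(-30050) = 523741450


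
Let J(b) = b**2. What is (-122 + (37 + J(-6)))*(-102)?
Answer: 4998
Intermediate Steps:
(-122 + (37 + J(-6)))*(-102) = (-122 + (37 + (-6)**2))*(-102) = (-122 + (37 + 36))*(-102) = (-122 + 73)*(-102) = -49*(-102) = 4998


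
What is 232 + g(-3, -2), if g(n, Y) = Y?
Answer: 230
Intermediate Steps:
232 + g(-3, -2) = 232 - 2 = 230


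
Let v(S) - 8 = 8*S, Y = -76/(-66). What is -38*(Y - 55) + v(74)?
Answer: 87326/33 ≈ 2646.2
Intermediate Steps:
Y = 38/33 (Y = -76*(-1/66) = 38/33 ≈ 1.1515)
v(S) = 8 + 8*S
-38*(Y - 55) + v(74) = -38*(38/33 - 55) + (8 + 8*74) = -38*(-1777/33) + (8 + 592) = 67526/33 + 600 = 87326/33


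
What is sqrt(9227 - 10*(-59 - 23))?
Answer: sqrt(10047) ≈ 100.23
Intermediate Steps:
sqrt(9227 - 10*(-59 - 23)) = sqrt(9227 - 10*(-82)) = sqrt(9227 + 820) = sqrt(10047)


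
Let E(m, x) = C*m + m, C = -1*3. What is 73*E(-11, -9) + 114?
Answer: 1720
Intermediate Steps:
C = -3
E(m, x) = -2*m (E(m, x) = -3*m + m = -2*m)
73*E(-11, -9) + 114 = 73*(-2*(-11)) + 114 = 73*22 + 114 = 1606 + 114 = 1720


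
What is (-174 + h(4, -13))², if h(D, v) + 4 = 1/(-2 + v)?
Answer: 7134241/225 ≈ 31708.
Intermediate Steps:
h(D, v) = -4 + 1/(-2 + v)
(-174 + h(4, -13))² = (-174 + (9 - 4*(-13))/(-2 - 13))² = (-174 + (9 + 52)/(-15))² = (-174 - 1/15*61)² = (-174 - 61/15)² = (-2671/15)² = 7134241/225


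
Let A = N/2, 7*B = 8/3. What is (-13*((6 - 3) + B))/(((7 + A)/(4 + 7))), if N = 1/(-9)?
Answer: -60918/875 ≈ -69.621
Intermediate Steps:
N = -⅑ ≈ -0.11111
B = 8/21 (B = (8/3)/7 = (8*(⅓))/7 = (⅐)*(8/3) = 8/21 ≈ 0.38095)
A = -1/18 (A = -⅑/2 = -⅑*½ = -1/18 ≈ -0.055556)
(-13*((6 - 3) + B))/(((7 + A)/(4 + 7))) = (-13*((6 - 3) + 8/21))/(((7 - 1/18)/(4 + 7))) = (-13*(3 + 8/21))/(((125/18)/11)) = (-13*71/21)/(((125/18)*(1/11))) = -923/(21*125/198) = -923/21*198/125 = -60918/875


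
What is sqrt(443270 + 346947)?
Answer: sqrt(790217) ≈ 888.94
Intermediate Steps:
sqrt(443270 + 346947) = sqrt(790217)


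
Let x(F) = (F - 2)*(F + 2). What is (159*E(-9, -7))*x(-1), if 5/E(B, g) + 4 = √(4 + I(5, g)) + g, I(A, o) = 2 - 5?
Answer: 477/2 ≈ 238.50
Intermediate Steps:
x(F) = (-2 + F)*(2 + F)
I(A, o) = -3
E(B, g) = 5/(-3 + g) (E(B, g) = 5/(-4 + (√(4 - 3) + g)) = 5/(-4 + (√1 + g)) = 5/(-4 + (1 + g)) = 5/(-3 + g))
(159*E(-9, -7))*x(-1) = (159*(5/(-3 - 7)))*(-4 + (-1)²) = (159*(5/(-10)))*(-4 + 1) = (159*(5*(-⅒)))*(-3) = (159*(-½))*(-3) = -159/2*(-3) = 477/2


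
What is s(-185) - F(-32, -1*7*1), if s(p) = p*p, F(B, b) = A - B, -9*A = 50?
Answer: 307787/9 ≈ 34199.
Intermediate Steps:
A = -50/9 (A = -⅑*50 = -50/9 ≈ -5.5556)
F(B, b) = -50/9 - B
s(p) = p²
s(-185) - F(-32, -1*7*1) = (-185)² - (-50/9 - 1*(-32)) = 34225 - (-50/9 + 32) = 34225 - 1*238/9 = 34225 - 238/9 = 307787/9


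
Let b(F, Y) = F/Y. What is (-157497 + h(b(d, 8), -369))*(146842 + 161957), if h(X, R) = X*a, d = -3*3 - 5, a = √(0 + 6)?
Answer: -48634916103 - 2161593*√6/4 ≈ -4.8636e+10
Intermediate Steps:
a = √6 ≈ 2.4495
d = -14 (d = -9 - 5 = -14)
h(X, R) = X*√6
(-157497 + h(b(d, 8), -369))*(146842 + 161957) = (-157497 + (-14/8)*√6)*(146842 + 161957) = (-157497 + (-14*⅛)*√6)*308799 = (-157497 - 7*√6/4)*308799 = -48634916103 - 2161593*√6/4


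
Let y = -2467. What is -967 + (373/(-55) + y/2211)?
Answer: -10777493/11055 ≈ -974.90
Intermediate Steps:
-967 + (373/(-55) + y/2211) = -967 + (373/(-55) - 2467/2211) = -967 + (373*(-1/55) - 2467*1/2211) = -967 + (-373/55 - 2467/2211) = -967 - 87308/11055 = -10777493/11055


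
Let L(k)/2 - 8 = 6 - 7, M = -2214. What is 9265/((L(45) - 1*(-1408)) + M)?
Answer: -9265/792 ≈ -11.698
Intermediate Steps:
L(k) = 14 (L(k) = 16 + 2*(6 - 7) = 16 + 2*(-1) = 16 - 2 = 14)
9265/((L(45) - 1*(-1408)) + M) = 9265/((14 - 1*(-1408)) - 2214) = 9265/((14 + 1408) - 2214) = 9265/(1422 - 2214) = 9265/(-792) = 9265*(-1/792) = -9265/792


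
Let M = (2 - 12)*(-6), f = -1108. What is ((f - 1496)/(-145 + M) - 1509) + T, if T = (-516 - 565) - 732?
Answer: -279766/85 ≈ -3291.4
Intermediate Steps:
M = 60 (M = -10*(-6) = 60)
T = -1813 (T = -1081 - 732 = -1813)
((f - 1496)/(-145 + M) - 1509) + T = ((-1108 - 1496)/(-145 + 60) - 1509) - 1813 = (-2604/(-85) - 1509) - 1813 = (-2604*(-1/85) - 1509) - 1813 = (2604/85 - 1509) - 1813 = -125661/85 - 1813 = -279766/85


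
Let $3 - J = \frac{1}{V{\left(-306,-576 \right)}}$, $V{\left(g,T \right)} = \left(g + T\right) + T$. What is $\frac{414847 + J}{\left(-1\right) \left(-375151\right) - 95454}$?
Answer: $\frac{604851301}{407798226} \approx 1.4832$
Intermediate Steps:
$V{\left(g,T \right)} = g + 2 T$ ($V{\left(g,T \right)} = \left(T + g\right) + T = g + 2 T$)
$J = \frac{4375}{1458}$ ($J = 3 - \frac{1}{-306 + 2 \left(-576\right)} = 3 - \frac{1}{-306 - 1152} = 3 - \frac{1}{-1458} = 3 - - \frac{1}{1458} = 3 + \frac{1}{1458} = \frac{4375}{1458} \approx 3.0007$)
$\frac{414847 + J}{\left(-1\right) \left(-375151\right) - 95454} = \frac{414847 + \frac{4375}{1458}}{\left(-1\right) \left(-375151\right) - 95454} = \frac{604851301}{1458 \left(375151 - 95454\right)} = \frac{604851301}{1458 \cdot 279697} = \frac{604851301}{1458} \cdot \frac{1}{279697} = \frac{604851301}{407798226}$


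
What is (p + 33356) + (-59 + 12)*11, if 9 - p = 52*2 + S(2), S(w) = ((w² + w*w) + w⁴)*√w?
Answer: 32744 - 24*√2 ≈ 32710.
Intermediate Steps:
S(w) = √w*(w⁴ + 2*w²) (S(w) = ((w² + w²) + w⁴)*√w = (2*w² + w⁴)*√w = (w⁴ + 2*w²)*√w = √w*(w⁴ + 2*w²))
p = -95 - 24*√2 (p = 9 - (52*2 + 2^(5/2)*(2 + 2²)) = 9 - (104 + (4*√2)*(2 + 4)) = 9 - (104 + (4*√2)*6) = 9 - (104 + 24*√2) = 9 + (-104 - 24*√2) = -95 - 24*√2 ≈ -128.94)
(p + 33356) + (-59 + 12)*11 = ((-95 - 24*√2) + 33356) + (-59 + 12)*11 = (33261 - 24*√2) - 47*11 = (33261 - 24*√2) - 517 = 32744 - 24*√2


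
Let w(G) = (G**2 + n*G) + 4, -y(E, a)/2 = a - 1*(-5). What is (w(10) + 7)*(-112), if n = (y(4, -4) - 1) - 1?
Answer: -7952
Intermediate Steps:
y(E, a) = -10 - 2*a (y(E, a) = -2*(a - 1*(-5)) = -2*(a + 5) = -2*(5 + a) = -10 - 2*a)
n = -4 (n = ((-10 - 2*(-4)) - 1) - 1 = ((-10 + 8) - 1) - 1 = (-2 - 1) - 1 = -3 - 1 = -4)
w(G) = 4 + G**2 - 4*G (w(G) = (G**2 - 4*G) + 4 = 4 + G**2 - 4*G)
(w(10) + 7)*(-112) = ((4 + 10**2 - 4*10) + 7)*(-112) = ((4 + 100 - 40) + 7)*(-112) = (64 + 7)*(-112) = 71*(-112) = -7952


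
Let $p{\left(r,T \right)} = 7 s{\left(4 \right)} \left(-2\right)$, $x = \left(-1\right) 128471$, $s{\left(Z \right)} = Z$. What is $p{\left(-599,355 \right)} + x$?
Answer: $-128527$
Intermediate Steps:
$x = -128471$
$p{\left(r,T \right)} = -56$ ($p{\left(r,T \right)} = 7 \cdot 4 \left(-2\right) = 28 \left(-2\right) = -56$)
$p{\left(-599,355 \right)} + x = -56 - 128471 = -128527$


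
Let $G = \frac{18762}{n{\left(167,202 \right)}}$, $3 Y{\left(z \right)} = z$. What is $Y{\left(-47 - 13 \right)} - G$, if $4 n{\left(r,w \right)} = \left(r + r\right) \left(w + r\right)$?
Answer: $- \frac{423328}{20541} \approx -20.609$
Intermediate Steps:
$Y{\left(z \right)} = \frac{z}{3}$
$n{\left(r,w \right)} = \frac{r \left(r + w\right)}{2}$ ($n{\left(r,w \right)} = \frac{\left(r + r\right) \left(w + r\right)}{4} = \frac{2 r \left(r + w\right)}{4} = \frac{r \left(r + w\right)}{2}$)
$G = \frac{12508}{20541}$ ($G = \frac{18762}{\frac{1}{2} \cdot 167 \left(167 + 202\right)} = \frac{18762}{\frac{1}{2} \cdot 167 \cdot 369} = \frac{18762}{\frac{61623}{2}} = 18762 \cdot \frac{2}{61623} = \frac{12508}{20541} \approx 0.60893$)
$Y{\left(-47 - 13 \right)} - G = \frac{-47 - 13}{3} - \frac{12508}{20541} = \frac{1}{3} \left(-60\right) - \frac{12508}{20541} = -20 - \frac{12508}{20541} = - \frac{423328}{20541}$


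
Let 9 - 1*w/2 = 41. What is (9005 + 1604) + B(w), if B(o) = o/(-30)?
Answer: 159167/15 ≈ 10611.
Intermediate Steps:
w = -64 (w = 18 - 2*41 = 18 - 82 = -64)
B(o) = -o/30 (B(o) = o*(-1/30) = -o/30)
(9005 + 1604) + B(w) = (9005 + 1604) - 1/30*(-64) = 10609 + 32/15 = 159167/15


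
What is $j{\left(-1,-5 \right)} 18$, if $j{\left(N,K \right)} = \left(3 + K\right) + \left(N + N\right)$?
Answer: $-72$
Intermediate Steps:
$j{\left(N,K \right)} = 3 + K + 2 N$ ($j{\left(N,K \right)} = \left(3 + K\right) + 2 N = 3 + K + 2 N$)
$j{\left(-1,-5 \right)} 18 = \left(3 - 5 + 2 \left(-1\right)\right) 18 = \left(3 - 5 - 2\right) 18 = \left(-4\right) 18 = -72$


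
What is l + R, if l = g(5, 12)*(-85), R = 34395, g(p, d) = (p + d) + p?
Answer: 32525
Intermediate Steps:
g(p, d) = d + 2*p (g(p, d) = (d + p) + p = d + 2*p)
l = -1870 (l = (12 + 2*5)*(-85) = (12 + 10)*(-85) = 22*(-85) = -1870)
l + R = -1870 + 34395 = 32525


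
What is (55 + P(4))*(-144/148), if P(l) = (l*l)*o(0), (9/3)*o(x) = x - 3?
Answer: -1404/37 ≈ -37.946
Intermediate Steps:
o(x) = -1 + x/3 (o(x) = (x - 3)/3 = (-3 + x)/3 = -1 + x/3)
P(l) = -l**2 (P(l) = (l*l)*(-1 + (1/3)*0) = l**2*(-1 + 0) = l**2*(-1) = -l**2)
(55 + P(4))*(-144/148) = (55 - 1*4**2)*(-144/148) = (55 - 1*16)*(-144*1/148) = (55 - 16)*(-36/37) = 39*(-36/37) = -1404/37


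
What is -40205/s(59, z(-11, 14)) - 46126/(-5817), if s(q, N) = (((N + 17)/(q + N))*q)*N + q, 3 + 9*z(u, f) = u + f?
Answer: -231151051/343203 ≈ -673.51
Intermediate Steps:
z(u, f) = -1/3 + f/9 + u/9 (z(u, f) = -1/3 + (u + f)/9 = -1/3 + (f + u)/9 = -1/3 + (f/9 + u/9) = -1/3 + f/9 + u/9)
s(q, N) = q + N*q*(17 + N)/(N + q) (s(q, N) = (((17 + N)/(N + q))*q)*N + q = (q*(17 + N)/(N + q))*N + q = N*q*(17 + N)/(N + q) + q = q + N*q*(17 + N)/(N + q))
-40205/s(59, z(-11, 14)) - 46126/(-5817) = -40205*((-1/3 + (1/9)*14 + (1/9)*(-11)) + 59)/(59*(59 + (-1/3 + (1/9)*14 + (1/9)*(-11))**2 + 18*(-1/3 + (1/9)*14 + (1/9)*(-11)))) - 46126/(-5817) = -40205*((-1/3 + 14/9 - 11/9) + 59)/(59*(59 + (-1/3 + 14/9 - 11/9)**2 + 18*(-1/3 + 14/9 - 11/9))) - 46126*(-1/5817) = -40205*(0 + 59)/(59*(59 + 0**2 + 18*0)) + 46126/5817 = -40205/(59 + 0 + 0) + 46126/5817 = -40205/(59*(1/59)*59) + 46126/5817 = -40205/59 + 46126/5817 = -231151051/343203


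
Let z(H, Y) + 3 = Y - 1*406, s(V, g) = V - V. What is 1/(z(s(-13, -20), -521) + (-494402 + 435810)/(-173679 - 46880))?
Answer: -220559/205061278 ≈ -0.0010756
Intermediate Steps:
s(V, g) = 0
z(H, Y) = -409 + Y (z(H, Y) = -3 + (Y - 1*406) = -3 + (Y - 406) = -3 + (-406 + Y) = -409 + Y)
1/(z(s(-13, -20), -521) + (-494402 + 435810)/(-173679 - 46880)) = 1/((-409 - 521) + (-494402 + 435810)/(-173679 - 46880)) = 1/(-930 - 58592/(-220559)) = 1/(-930 - 58592*(-1/220559)) = 1/(-930 + 58592/220559) = 1/(-205061278/220559) = -220559/205061278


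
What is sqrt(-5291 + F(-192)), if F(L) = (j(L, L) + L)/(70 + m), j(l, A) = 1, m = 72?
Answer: 49*I*sqrt(44446)/142 ≈ 72.749*I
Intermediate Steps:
F(L) = 1/142 + L/142 (F(L) = (1 + L)/(70 + 72) = (1 + L)/142 = (1 + L)*(1/142) = 1/142 + L/142)
sqrt(-5291 + F(-192)) = sqrt(-5291 + (1/142 + (1/142)*(-192))) = sqrt(-5291 + (1/142 - 96/71)) = sqrt(-5291 - 191/142) = sqrt(-751513/142) = 49*I*sqrt(44446)/142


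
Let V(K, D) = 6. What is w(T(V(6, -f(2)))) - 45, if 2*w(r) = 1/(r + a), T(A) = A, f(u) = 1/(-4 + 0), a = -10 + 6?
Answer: -179/4 ≈ -44.750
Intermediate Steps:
a = -4
f(u) = -1/4 (f(u) = 1/(-4) = -1/4)
w(r) = 1/(2*(-4 + r)) (w(r) = 1/(2*(r - 4)) = 1/(2*(-4 + r)))
w(T(V(6, -f(2)))) - 45 = 1/(2*(-4 + 6)) - 45 = (1/2)/2 - 45 = (1/2)*(1/2) - 45 = 1/4 - 45 = -179/4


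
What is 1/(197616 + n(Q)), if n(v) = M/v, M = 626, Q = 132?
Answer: 66/13042969 ≈ 5.0602e-6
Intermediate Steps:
n(v) = 626/v
1/(197616 + n(Q)) = 1/(197616 + 626/132) = 1/(197616 + 626*(1/132)) = 1/(197616 + 313/66) = 1/(13042969/66) = 66/13042969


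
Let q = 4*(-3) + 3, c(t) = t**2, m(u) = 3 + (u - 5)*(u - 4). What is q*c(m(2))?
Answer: -729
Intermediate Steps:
m(u) = 3 + (-5 + u)*(-4 + u)
q = -9 (q = -12 + 3 = -9)
q*c(m(2)) = -9*(23 + 2**2 - 9*2)**2 = -9*(23 + 4 - 18)**2 = -9*9**2 = -9*81 = -729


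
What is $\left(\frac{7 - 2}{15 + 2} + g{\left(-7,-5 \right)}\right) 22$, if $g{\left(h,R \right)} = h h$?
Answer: $\frac{18436}{17} \approx 1084.5$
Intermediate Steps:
$g{\left(h,R \right)} = h^{2}$
$\left(\frac{7 - 2}{15 + 2} + g{\left(-7,-5 \right)}\right) 22 = \left(\frac{7 - 2}{15 + 2} + \left(-7\right)^{2}\right) 22 = \left(\frac{5}{17} + 49\right) 22 = \frac{838}{17} \cdot 22 = \frac{18436}{17}$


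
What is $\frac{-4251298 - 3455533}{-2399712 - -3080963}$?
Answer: $- \frac{7706831}{681251} \approx -11.313$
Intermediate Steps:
$\frac{-4251298 - 3455533}{-2399712 - -3080963} = - \frac{7706831}{-2399712 + 3080963} = - \frac{7706831}{681251}$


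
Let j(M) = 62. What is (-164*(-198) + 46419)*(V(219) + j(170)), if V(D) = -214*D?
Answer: -3692414364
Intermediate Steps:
(-164*(-198) + 46419)*(V(219) + j(170)) = (-164*(-198) + 46419)*(-214*219 + 62) = (32472 + 46419)*(-46866 + 62) = 78891*(-46804) = -3692414364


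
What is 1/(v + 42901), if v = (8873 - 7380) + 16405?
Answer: 1/60799 ≈ 1.6448e-5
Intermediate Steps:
v = 17898 (v = 1493 + 16405 = 17898)
1/(v + 42901) = 1/(17898 + 42901) = 1/60799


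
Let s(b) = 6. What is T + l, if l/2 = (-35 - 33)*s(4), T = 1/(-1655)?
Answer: -1350481/1655 ≈ -816.00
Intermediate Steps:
T = -1/1655 ≈ -0.00060423
l = -816 (l = 2*((-35 - 33)*6) = 2*(-68*6) = 2*(-408) = -816)
T + l = -1/1655 - 816 = -1350481/1655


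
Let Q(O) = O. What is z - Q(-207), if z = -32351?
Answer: -32144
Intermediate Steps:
z - Q(-207) = -32351 - 1*(-207) = -32351 + 207 = -32144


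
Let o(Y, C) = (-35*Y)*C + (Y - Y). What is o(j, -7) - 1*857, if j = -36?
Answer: -9677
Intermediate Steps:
o(Y, C) = -35*C*Y (o(Y, C) = -35*C*Y + 0 = -35*C*Y)
o(j, -7) - 1*857 = -35*(-7)*(-36) - 1*857 = -8820 - 857 = -9677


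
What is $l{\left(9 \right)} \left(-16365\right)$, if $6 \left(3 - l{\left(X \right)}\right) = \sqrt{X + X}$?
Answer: $-49095 + \frac{16365 \sqrt{2}}{2} \approx -37523.0$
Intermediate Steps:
$l{\left(X \right)} = 3 - \frac{\sqrt{2} \sqrt{X}}{6}$ ($l{\left(X \right)} = 3 - \frac{\sqrt{X + X}}{6} = 3 - \frac{\sqrt{2 X}}{6} = 3 - \frac{\sqrt{2} \sqrt{X}}{6}$)
$l{\left(9 \right)} \left(-16365\right) = \left(3 - \frac{\sqrt{2} \sqrt{9}}{6}\right) \left(-16365\right) = \left(3 - \frac{1}{6} \sqrt{2} \cdot 3\right) \left(-16365\right) = \left(3 - \frac{\sqrt{2}}{2}\right) \left(-16365\right) = -49095 + \frac{16365 \sqrt{2}}{2}$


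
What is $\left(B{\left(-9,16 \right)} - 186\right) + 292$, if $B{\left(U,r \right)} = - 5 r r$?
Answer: $-1174$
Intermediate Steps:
$B{\left(U,r \right)} = - 5 r^{2}$
$\left(B{\left(-9,16 \right)} - 186\right) + 292 = \left(- 5 \cdot 16^{2} - 186\right) + 292 = \left(\left(-5\right) 256 - 186\right) + 292 = \left(-1280 - 186\right) + 292 = -1466 + 292 = -1174$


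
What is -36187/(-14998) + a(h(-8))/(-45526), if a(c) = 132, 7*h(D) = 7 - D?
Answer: 822734813/341399474 ≈ 2.4099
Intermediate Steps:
h(D) = 1 - D/7 (h(D) = (7 - D)/7 = 1 - D/7)
-36187/(-14998) + a(h(-8))/(-45526) = -36187/(-14998) + 132/(-45526) = -36187*(-1/14998) + 132*(-1/45526) = 36187/14998 - 66/22763 = 822734813/341399474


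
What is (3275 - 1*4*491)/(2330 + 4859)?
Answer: 1311/7189 ≈ 0.18236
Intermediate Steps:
(3275 - 1*4*491)/(2330 + 4859) = (3275 - 4*491)/7189 = (3275 - 1964)*(1/7189) = 1311*(1/7189) = 1311/7189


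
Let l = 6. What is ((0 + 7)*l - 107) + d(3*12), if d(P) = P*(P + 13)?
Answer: 1699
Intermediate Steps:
d(P) = P*(13 + P)
((0 + 7)*l - 107) + d(3*12) = ((0 + 7)*6 - 107) + (3*12)*(13 + 3*12) = (7*6 - 107) + 36*(13 + 36) = (42 - 107) + 36*49 = -65 + 1764 = 1699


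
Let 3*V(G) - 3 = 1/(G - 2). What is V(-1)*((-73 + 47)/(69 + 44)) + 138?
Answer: 140138/1017 ≈ 137.80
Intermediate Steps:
V(G) = 1 + 1/(3*(-2 + G)) (V(G) = 1 + 1/(3*(G - 2)) = 1 + 1/(3*(-2 + G)))
V(-1)*((-73 + 47)/(69 + 44)) + 138 = ((-5/3 - 1)/(-2 - 1))*((-73 + 47)/(69 + 44)) + 138 = (-8/3/(-3))*(-26/113) + 138 = (-⅓*(-8/3))*(-26*1/113) + 138 = (8/9)*(-26/113) + 138 = -208/1017 + 138 = 140138/1017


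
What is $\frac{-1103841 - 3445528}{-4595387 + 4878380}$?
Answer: $- \frac{4549369}{282993} \approx -16.076$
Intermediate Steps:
$\frac{-1103841 - 3445528}{-4595387 + 4878380} = - \frac{4549369}{282993}$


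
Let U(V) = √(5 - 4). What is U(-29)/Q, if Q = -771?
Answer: -1/771 ≈ -0.0012970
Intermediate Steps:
U(V) = 1 (U(V) = √1 = 1)
U(-29)/Q = 1/(-771) = 1*(-1/771) = -1/771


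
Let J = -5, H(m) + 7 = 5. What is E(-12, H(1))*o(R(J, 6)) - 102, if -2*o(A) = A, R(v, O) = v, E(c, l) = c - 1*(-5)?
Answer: -239/2 ≈ -119.50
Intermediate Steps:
H(m) = -2 (H(m) = -7 + 5 = -2)
E(c, l) = 5 + c (E(c, l) = c + 5 = 5 + c)
o(A) = -A/2
E(-12, H(1))*o(R(J, 6)) - 102 = (5 - 12)*(-1/2*(-5)) - 102 = -7*5/2 - 102 = -35/2 - 102 = -239/2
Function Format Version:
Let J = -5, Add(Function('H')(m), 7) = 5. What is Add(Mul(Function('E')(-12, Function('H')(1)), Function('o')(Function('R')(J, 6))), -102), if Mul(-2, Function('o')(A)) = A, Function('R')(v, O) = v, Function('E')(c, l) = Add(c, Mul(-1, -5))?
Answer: Rational(-239, 2) ≈ -119.50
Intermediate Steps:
Function('H')(m) = -2 (Function('H')(m) = Add(-7, 5) = -2)
Function('E')(c, l) = Add(5, c) (Function('E')(c, l) = Add(c, 5) = Add(5, c))
Function('o')(A) = Mul(Rational(-1, 2), A)
Add(Mul(Function('E')(-12, Function('H')(1)), Function('o')(Function('R')(J, 6))), -102) = Add(Mul(Add(5, -12), Mul(Rational(-1, 2), -5)), -102) = Add(Mul(-7, Rational(5, 2)), -102) = Add(Rational(-35, 2), -102) = Rational(-239, 2)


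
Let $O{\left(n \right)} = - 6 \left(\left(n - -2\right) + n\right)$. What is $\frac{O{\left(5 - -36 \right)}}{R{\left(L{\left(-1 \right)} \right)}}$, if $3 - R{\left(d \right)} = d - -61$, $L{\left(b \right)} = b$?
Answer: $\frac{168}{19} \approx 8.8421$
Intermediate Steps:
$O{\left(n \right)} = -12 - 12 n$ ($O{\left(n \right)} = - 6 \left(\left(n + 2\right) + n\right) = - 6 \left(\left(2 + n\right) + n\right) = - 6 \left(2 + 2 n\right) = -12 - 12 n$)
$R{\left(d \right)} = -58 - d$ ($R{\left(d \right)} = 3 - \left(d - -61\right) = 3 - \left(d + 61\right) = 3 - \left(61 + d\right) = -58 - d$)
$\frac{O{\left(5 - -36 \right)}}{R{\left(L{\left(-1 \right)} \right)}} = \frac{-12 - 12 \left(5 - -36\right)}{-58 - -1} = \frac{-12 - 12 \left(5 + 36\right)}{-58 + 1} = \frac{-12 - 492}{-57} = \left(-12 - 492\right) \left(- \frac{1}{57}\right) = \left(-504\right) \left(- \frac{1}{57}\right) = \frac{168}{19}$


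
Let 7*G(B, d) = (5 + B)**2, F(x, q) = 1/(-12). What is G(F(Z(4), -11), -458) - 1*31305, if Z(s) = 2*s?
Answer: -31551959/1008 ≈ -31302.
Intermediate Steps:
F(x, q) = -1/12
G(B, d) = (5 + B)**2/7
G(F(Z(4), -11), -458) - 1*31305 = (5 - 1/12)**2/7 - 1*31305 = (59/12)**2/7 - 31305 = (1/7)*(3481/144) - 31305 = 3481/1008 - 31305 = -31551959/1008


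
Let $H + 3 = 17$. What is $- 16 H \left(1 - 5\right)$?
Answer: $896$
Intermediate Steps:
$H = 14$ ($H = -3 + 17 = 14$)
$- 16 H \left(1 - 5\right) = \left(-16\right) 14 \left(1 - 5\right) = \left(-224\right) \left(-4\right) = 896$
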